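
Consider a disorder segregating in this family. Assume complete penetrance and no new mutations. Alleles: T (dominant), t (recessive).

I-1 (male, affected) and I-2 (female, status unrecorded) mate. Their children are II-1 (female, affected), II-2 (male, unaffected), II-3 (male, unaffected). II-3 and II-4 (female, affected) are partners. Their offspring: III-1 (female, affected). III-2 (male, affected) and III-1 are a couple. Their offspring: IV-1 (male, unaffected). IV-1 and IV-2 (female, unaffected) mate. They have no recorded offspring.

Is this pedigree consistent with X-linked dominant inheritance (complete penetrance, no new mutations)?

A consistent assignment under X-linked dominant exists: I-1 X^T Y, I-2 X^T X^t, II-1 X^T X^T, II-2 X^t Y, II-3 X^t Y, II-4 X^T X^T, III-1 X^T X^t, III-2 X^T Y, IV-1 X^t Y, IV-2 X^t X^t.
In this assignment every recorded phenotype matches its genotype and every non-founder's genotype is obtainable from its parents' genotypes, so the pedigree is consistent.

Yes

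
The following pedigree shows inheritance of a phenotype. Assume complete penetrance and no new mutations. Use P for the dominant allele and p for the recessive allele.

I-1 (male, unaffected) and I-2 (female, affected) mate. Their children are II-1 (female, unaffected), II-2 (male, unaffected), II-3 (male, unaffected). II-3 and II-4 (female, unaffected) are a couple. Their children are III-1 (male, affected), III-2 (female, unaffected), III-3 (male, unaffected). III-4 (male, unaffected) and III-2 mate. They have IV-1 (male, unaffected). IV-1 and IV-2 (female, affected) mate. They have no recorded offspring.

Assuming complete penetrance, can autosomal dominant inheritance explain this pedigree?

No

Under autosomal dominant, III-1 (affected, male) cannot arise from II-3 (unaffected) × II-4 (unaffected).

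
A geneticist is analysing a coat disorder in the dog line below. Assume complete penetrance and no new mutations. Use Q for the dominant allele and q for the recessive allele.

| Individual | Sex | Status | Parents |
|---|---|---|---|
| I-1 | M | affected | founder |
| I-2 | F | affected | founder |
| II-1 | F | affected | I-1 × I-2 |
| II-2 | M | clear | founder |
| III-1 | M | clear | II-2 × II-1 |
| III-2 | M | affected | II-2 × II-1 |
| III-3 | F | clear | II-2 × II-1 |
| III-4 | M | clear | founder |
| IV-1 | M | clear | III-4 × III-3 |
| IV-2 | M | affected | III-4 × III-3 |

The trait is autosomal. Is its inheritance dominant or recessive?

III-4 and III-3 are both clear yet have an affected child IV-2. Under dominance, an affected child requires at least one affected parent, so the trait cannot be dominant.

recessive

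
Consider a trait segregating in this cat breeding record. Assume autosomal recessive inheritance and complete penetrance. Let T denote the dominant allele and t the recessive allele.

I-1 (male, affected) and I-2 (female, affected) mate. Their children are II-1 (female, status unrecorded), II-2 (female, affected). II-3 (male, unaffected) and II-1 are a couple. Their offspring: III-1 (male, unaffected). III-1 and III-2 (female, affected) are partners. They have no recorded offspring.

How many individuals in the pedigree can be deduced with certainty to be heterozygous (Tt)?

1

Obligate heterozygotes: III-1 is unaffected so carries T and received t from II-1 (tt), so III-1 is Tt.
Every other individual is either homozygous by phenotype or has at least one consistent homozygous assignment, so the count is 1.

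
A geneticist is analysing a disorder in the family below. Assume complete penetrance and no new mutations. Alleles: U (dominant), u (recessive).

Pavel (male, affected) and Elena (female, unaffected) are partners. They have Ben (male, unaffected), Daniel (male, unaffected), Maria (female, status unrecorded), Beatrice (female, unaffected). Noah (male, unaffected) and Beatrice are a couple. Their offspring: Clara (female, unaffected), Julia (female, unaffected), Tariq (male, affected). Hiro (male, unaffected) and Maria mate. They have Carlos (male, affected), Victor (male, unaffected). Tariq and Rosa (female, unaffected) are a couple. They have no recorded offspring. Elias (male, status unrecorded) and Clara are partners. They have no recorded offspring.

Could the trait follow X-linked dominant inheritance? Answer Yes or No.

Under X-linked dominant, Beatrice (unaffected, female) cannot arise from Pavel (affected) × Elena (unaffected).

No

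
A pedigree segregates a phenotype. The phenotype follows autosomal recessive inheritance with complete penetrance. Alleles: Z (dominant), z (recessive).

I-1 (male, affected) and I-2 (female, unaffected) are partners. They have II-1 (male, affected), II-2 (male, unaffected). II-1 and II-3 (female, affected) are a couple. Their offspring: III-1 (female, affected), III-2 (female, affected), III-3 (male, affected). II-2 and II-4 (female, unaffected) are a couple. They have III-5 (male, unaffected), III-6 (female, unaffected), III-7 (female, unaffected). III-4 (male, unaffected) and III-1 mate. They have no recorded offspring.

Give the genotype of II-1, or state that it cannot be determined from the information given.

zz

II-1 is affected, so II-1 is zz.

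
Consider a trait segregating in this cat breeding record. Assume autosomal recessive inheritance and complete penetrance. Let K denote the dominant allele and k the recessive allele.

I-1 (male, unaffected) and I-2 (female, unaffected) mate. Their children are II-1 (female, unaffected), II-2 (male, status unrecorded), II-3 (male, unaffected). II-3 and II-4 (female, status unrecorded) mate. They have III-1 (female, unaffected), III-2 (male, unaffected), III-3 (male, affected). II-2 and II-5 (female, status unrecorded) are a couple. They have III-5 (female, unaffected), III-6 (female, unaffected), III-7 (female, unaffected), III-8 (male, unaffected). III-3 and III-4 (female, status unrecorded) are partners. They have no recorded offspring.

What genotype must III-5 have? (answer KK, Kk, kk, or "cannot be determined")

cannot be determined

III-5's phenotype allows KK or Kk, and no parent or child forces a single allele at both positions; consistent genotype assignments exist with III-5 as KK or Kk.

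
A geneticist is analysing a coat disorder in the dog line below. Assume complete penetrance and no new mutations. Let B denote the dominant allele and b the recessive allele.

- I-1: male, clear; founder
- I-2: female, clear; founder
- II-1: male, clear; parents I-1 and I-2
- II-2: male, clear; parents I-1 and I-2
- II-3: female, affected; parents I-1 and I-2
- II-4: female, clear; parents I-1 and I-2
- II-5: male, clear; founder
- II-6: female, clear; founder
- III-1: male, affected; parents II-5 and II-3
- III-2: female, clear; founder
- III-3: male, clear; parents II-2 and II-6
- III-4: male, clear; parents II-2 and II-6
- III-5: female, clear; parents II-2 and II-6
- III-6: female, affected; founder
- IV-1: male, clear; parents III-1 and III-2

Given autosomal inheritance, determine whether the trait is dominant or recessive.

recessive

I-1 and I-2 are both clear yet have an affected child II-3. Under dominance, an affected child requires at least one affected parent, so the trait cannot be dominant.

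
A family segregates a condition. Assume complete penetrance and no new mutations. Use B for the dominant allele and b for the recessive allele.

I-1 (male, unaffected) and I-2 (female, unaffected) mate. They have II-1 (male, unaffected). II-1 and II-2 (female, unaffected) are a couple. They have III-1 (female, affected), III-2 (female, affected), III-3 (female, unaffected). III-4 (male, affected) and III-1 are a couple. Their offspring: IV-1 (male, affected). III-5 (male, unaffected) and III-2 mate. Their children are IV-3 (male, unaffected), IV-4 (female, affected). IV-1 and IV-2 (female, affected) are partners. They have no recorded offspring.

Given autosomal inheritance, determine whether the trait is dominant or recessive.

II-1 and II-2 are both unaffected yet have an affected child III-1. Under dominance, an affected child requires at least one affected parent, so the trait cannot be dominant.

recessive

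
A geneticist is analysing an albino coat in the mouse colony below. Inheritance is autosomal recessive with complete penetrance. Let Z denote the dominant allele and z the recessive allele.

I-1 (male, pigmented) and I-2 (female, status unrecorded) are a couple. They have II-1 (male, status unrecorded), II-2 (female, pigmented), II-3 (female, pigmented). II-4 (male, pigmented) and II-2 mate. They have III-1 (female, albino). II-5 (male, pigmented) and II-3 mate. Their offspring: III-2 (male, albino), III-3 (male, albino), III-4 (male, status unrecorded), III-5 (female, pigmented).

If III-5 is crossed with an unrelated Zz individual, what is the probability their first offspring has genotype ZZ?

1/3

II-5 is pigmented so carries Z and passed z to III-2 (zz), so II-5 is Zz.
II-3 is pigmented so carries Z and passed z to III-2 (zz), so II-3 is Zz.
III-5 is a pigmented offspring of II-5 (Zz) × II-3 (Zz), whose cross gives 1/4 ZZ : 1/2 Zz : 1/4 zz; conditioning on being pigmented, III-5 is ZZ with probability 1/3, Zz with probability 2/3.
Summing over parental genotype combinations, P(offspring has genotype ZZ) = 1/3·1/2 + 2/3·1/4 = 1/3.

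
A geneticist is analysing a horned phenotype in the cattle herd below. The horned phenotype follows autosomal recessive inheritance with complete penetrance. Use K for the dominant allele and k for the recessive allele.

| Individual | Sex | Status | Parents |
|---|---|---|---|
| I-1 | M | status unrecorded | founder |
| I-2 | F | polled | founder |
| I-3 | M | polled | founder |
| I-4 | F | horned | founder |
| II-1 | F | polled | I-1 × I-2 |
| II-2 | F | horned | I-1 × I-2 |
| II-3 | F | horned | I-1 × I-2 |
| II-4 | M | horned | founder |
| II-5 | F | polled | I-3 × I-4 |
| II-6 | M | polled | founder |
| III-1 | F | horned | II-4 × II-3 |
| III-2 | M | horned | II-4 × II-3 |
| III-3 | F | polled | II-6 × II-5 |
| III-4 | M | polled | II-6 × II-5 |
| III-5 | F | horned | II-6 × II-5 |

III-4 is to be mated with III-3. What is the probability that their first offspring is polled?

II-6 is polled so carries K and passed k to III-5 (kk), so II-6 is Kk.
II-5 is polled so carries K and received k from I-4 (kk), so II-5 is Kk.
III-4 is a polled offspring of II-6 (Kk) × II-5 (Kk), whose cross gives 1/4 KK : 1/2 Kk : 1/4 kk; conditioning on being polled, III-4 is KK with probability 1/3, Kk with probability 2/3.
III-3 is a polled offspring of II-6 (Kk) × II-5 (Kk), whose cross gives 1/4 KK : 1/2 Kk : 1/4 kk; conditioning on being polled, III-3 is KK with probability 1/3, Kk with probability 2/3.
Summing over parental genotype combinations, P(offspring is polled) = 1/9·1 + 2/9·1 + 2/9·1 + 4/9·3/4 = 8/9.

8/9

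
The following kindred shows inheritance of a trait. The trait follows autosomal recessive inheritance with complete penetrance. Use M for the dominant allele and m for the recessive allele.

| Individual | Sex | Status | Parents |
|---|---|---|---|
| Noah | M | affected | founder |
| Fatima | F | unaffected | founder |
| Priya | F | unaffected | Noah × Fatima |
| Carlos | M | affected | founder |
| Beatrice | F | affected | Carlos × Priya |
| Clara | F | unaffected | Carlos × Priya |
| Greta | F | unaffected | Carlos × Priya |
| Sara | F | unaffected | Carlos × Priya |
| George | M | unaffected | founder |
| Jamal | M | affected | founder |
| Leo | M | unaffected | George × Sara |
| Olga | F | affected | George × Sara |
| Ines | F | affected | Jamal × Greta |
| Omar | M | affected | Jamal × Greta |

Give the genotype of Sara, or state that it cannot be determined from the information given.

Mm

From phenotype alone, Sara is MM or Mm.
Sara is unaffected so carries M and received m from Carlos (mm), so Sara is Mm.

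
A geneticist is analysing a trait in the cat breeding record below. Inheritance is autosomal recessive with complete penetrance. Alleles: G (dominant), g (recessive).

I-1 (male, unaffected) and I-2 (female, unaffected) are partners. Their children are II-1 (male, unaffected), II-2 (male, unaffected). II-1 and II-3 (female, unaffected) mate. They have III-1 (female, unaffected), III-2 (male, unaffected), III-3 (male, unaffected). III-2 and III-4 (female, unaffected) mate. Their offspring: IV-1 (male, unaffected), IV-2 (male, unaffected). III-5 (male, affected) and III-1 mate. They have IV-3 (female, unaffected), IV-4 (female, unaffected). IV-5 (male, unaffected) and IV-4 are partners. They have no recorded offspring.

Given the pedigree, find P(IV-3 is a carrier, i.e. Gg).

1

IV-3 is unaffected so carries G and received g from III-5 (gg), so IV-3 is Gg, giving P(Gg) = 1.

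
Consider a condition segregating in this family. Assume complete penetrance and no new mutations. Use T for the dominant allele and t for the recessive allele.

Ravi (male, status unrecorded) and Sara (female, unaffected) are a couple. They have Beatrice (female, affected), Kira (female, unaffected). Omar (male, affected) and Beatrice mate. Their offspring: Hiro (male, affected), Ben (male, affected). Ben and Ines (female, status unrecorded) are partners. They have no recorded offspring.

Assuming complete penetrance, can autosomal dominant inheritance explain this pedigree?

Yes

A consistent assignment under autosomal dominant exists: Ravi Tt, Sara tt, Beatrice Tt, Kira tt, Omar TT, Hiro TT, Ben TT, Ines TT.
In this assignment every recorded phenotype matches its genotype and every non-founder's genotype is obtainable from its parents' genotypes, so the pedigree is consistent.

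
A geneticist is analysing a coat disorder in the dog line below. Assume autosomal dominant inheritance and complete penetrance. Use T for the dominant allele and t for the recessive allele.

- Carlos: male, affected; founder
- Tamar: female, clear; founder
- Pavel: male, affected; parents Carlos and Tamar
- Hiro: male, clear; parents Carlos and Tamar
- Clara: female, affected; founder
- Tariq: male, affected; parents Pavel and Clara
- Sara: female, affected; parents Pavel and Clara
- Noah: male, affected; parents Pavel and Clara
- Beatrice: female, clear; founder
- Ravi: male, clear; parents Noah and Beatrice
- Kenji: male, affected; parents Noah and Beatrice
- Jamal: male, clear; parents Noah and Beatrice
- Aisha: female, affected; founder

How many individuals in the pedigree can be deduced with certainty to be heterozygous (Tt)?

4

Obligate heterozygotes: Carlos is affected so carries T and passed t to Hiro (tt), so Carlos is Tt; Pavel is affected so carries T and received t from Tamar (tt), so Pavel is Tt; Noah is affected so carries T and passed t to Ravi (tt), so Noah is Tt; Kenji is affected so carries T and received t from Beatrice (tt), so Kenji is Tt.
Every other individual is either homozygous by phenotype or has at least one consistent homozygous assignment, so the count is 4.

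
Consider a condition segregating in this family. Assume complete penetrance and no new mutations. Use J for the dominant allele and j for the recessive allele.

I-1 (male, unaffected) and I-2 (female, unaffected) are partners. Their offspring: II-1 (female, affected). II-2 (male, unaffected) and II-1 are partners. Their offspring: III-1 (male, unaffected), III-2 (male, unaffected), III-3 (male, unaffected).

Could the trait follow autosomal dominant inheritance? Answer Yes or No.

No

Under autosomal dominant, II-1 (affected, female) cannot arise from I-1 (unaffected) × I-2 (unaffected).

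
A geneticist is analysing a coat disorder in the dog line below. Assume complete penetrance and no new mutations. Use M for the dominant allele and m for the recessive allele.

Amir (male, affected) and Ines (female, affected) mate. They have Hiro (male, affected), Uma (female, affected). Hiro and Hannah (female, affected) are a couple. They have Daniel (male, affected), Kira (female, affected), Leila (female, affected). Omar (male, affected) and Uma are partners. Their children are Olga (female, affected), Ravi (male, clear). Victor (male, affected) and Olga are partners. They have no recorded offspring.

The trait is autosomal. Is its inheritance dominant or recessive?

Omar and Uma are both affected yet have a clear child Ravi. Under a recessive model two affected parents are homozygous and every child would be affected, so the trait cannot be recessive.

dominant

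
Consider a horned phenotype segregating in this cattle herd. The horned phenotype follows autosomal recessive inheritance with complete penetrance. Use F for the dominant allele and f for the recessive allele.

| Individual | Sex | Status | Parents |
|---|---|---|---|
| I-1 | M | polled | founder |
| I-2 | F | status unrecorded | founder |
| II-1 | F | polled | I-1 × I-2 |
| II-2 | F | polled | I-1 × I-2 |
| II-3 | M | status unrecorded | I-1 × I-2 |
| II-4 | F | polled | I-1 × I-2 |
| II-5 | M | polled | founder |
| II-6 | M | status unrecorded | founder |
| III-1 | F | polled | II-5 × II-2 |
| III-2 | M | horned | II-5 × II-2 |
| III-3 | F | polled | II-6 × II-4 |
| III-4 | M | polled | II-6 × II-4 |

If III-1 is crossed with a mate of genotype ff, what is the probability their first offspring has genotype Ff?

2/3

II-5 is polled so carries F and passed f to III-2 (ff), so II-5 is Ff.
II-2 is polled so carries F and passed f to III-2 (ff), so II-2 is Ff.
III-1 is a polled offspring of II-5 (Ff) × II-2 (Ff), whose cross gives 1/4 FF : 1/2 Ff : 1/4 ff; conditioning on being polled, III-1 is FF with probability 1/3, Ff with probability 2/3.
Summing over parental genotype combinations, P(offspring has genotype Ff) = 1/3·1 + 2/3·1/2 = 2/3.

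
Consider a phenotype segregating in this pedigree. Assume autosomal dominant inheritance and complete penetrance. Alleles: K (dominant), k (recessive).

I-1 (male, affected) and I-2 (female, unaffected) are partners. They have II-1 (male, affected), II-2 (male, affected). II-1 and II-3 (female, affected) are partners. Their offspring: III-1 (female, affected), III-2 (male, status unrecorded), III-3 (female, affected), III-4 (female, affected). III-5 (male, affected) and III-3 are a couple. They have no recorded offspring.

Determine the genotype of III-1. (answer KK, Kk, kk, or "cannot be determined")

cannot be determined

III-1's phenotype allows KK or Kk, and no parent or child forces a single allele at both positions; consistent genotype assignments exist with III-1 as KK or Kk.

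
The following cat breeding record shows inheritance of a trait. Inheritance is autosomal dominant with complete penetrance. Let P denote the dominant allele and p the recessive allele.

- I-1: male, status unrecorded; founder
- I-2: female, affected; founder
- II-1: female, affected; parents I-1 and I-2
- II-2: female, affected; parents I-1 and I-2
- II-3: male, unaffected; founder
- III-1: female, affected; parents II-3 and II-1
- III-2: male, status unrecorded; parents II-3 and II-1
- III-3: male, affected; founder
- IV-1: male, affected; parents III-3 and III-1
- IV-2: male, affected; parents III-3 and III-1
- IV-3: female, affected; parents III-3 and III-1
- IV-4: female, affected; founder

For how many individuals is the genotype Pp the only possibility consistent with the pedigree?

Obligate heterozygotes: III-1 is affected so carries P and received p from II-3 (pp), so III-1 is Pp.
Every other individual is either homozygous by phenotype or has at least one consistent homozygous assignment, so the count is 1.

1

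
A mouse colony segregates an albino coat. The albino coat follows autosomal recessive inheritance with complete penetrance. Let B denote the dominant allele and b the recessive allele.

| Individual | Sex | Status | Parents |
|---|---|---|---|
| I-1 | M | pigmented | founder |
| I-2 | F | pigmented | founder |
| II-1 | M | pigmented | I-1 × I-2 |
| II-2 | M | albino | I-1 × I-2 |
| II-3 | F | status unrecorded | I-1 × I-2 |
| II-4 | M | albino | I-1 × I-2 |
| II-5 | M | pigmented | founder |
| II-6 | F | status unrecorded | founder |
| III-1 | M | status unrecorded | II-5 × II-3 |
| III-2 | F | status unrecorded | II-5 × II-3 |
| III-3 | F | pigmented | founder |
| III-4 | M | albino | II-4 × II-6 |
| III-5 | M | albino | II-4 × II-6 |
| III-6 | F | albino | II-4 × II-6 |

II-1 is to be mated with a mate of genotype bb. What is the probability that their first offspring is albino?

I-1 is pigmented so carries B and passed b to II-2 (bb), so I-1 is Bb.
I-2 is pigmented so carries B and passed b to II-2 (bb), so I-2 is Bb.
II-1 is a pigmented offspring of I-1 (Bb) × I-2 (Bb), whose cross gives 1/4 BB : 1/2 Bb : 1/4 bb; conditioning on being pigmented, II-1 is BB with probability 1/3, Bb with probability 2/3.
Summing over parental genotype combinations, P(offspring is albino) = 2/3·1/2 = 1/3.

1/3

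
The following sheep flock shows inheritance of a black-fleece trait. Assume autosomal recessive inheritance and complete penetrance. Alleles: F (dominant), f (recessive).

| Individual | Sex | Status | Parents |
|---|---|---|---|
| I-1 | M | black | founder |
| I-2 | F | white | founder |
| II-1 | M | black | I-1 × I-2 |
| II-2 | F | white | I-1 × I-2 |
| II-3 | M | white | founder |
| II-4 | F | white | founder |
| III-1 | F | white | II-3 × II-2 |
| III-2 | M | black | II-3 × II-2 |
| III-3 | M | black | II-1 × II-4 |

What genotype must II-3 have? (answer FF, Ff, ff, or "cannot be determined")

Ff

From phenotype alone, II-3 is FF or Ff.
II-3 is white so carries F and passed f to III-2 (ff), so II-3 is Ff.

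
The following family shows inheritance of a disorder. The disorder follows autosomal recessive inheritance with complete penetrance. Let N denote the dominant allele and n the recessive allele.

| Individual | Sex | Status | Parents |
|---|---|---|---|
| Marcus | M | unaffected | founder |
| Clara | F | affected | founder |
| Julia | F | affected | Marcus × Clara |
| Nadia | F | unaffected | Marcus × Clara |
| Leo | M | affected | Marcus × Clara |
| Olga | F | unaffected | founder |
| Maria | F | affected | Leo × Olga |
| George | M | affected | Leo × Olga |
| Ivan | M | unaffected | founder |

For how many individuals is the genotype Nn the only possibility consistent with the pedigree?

3

Obligate heterozygotes: Marcus is unaffected so carries N and passed n to Julia (nn), so Marcus is Nn; Nadia is unaffected so carries N and received n from Clara (nn), so Nadia is Nn; Olga is unaffected so carries N and passed n to Maria (nn), so Olga is Nn.
Every other individual is either homozygous by phenotype or has at least one consistent homozygous assignment, so the count is 3.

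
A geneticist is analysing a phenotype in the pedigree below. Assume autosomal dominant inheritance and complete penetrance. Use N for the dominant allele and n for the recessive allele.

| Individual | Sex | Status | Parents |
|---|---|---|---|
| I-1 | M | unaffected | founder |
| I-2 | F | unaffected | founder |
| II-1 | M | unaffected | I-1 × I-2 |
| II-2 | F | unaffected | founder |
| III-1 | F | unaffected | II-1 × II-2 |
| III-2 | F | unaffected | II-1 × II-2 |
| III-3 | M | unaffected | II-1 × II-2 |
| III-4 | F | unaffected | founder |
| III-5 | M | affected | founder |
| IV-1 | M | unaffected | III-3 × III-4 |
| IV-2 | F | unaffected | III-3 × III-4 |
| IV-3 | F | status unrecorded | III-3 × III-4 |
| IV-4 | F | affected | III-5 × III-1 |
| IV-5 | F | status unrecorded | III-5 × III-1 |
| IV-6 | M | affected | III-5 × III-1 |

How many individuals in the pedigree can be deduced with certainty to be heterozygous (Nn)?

2

Obligate heterozygotes: IV-4 is affected so carries N and received n from III-1 (nn), so IV-4 is Nn; IV-6 is affected so carries N and received n from III-1 (nn), so IV-6 is Nn.
Every other individual is either homozygous by phenotype or has at least one consistent homozygous assignment, so the count is 2.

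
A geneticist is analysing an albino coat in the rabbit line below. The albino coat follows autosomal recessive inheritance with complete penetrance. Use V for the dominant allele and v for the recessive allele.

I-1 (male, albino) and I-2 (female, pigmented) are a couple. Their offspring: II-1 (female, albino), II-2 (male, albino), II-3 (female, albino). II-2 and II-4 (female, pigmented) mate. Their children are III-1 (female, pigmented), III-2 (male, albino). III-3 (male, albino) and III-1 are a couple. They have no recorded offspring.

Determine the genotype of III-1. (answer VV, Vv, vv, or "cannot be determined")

Vv

From phenotype alone, III-1 is VV or Vv.
III-1 is pigmented so carries V and received v from II-2 (vv), so III-1 is Vv.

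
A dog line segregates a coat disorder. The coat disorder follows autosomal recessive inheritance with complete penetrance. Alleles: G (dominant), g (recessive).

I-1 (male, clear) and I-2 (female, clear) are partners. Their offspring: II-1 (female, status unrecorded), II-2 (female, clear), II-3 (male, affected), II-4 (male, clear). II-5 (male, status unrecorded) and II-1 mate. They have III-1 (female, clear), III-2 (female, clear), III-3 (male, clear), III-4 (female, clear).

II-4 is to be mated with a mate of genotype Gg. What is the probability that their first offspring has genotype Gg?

1/2

I-1 is clear so carries G and passed g to II-3 (gg), so I-1 is Gg.
I-2 is clear so carries G and passed g to II-3 (gg), so I-2 is Gg.
II-4 is a clear offspring of I-1 (Gg) × I-2 (Gg), whose cross gives 1/4 GG : 1/2 Gg : 1/4 gg; conditioning on being clear, II-4 is GG with probability 1/3, Gg with probability 2/3.
Summing over parental genotype combinations, P(offspring has genotype Gg) = 1/3·1/2 + 2/3·1/2 = 1/2.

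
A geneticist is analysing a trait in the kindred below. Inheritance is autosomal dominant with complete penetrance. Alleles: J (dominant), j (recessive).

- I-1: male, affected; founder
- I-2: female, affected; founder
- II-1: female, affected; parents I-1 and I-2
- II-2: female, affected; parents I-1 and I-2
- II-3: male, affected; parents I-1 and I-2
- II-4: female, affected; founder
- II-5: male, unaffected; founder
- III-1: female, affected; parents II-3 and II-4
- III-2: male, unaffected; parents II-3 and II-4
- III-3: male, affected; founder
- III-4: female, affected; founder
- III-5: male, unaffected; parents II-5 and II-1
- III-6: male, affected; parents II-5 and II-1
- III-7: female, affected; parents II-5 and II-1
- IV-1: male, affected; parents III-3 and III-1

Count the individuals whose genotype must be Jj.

5

Obligate heterozygotes: II-1 is affected so carries J and passed j to III-5 (jj), so II-1 is Jj; II-3 is affected so carries J and passed j to III-2 (jj), so II-3 is Jj; II-4 is affected so carries J and passed j to III-2 (jj), so II-4 is Jj; III-6 is affected so carries J and received j from II-5 (jj), so III-6 is Jj; III-7 is affected so carries J and received j from II-5 (jj), so III-7 is Jj.
Every other individual is either homozygous by phenotype or has at least one consistent homozygous assignment, so the count is 5.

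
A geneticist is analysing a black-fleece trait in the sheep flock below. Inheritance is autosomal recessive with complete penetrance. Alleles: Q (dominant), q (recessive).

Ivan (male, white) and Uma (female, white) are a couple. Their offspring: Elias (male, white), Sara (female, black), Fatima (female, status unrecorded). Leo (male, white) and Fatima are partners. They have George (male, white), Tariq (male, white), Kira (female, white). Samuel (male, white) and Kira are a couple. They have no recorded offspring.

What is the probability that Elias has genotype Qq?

2/3

Ivan is white so carries Q and passed q to Sara (qq), so Ivan is Qq.
Uma is white so carries Q and passed q to Sara (qq), so Uma is Qq.
Their cross gives offspring ratios 1/4 QQ : 1/2 Qq : 1/4 qq. Conditioning on Elias being white, P(Qq) = 1/2 / 3/4 = 2/3.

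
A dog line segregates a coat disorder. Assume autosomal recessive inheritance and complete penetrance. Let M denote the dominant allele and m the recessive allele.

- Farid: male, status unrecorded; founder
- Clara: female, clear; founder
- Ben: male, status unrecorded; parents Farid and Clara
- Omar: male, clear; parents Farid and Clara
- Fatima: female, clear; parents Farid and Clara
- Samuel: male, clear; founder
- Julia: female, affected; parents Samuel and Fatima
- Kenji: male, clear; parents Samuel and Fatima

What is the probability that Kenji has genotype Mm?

Samuel is clear so carries M and passed m to Julia (mm), so Samuel is Mm.
Fatima is clear so carries M and passed m to Julia (mm), so Fatima is Mm.
Their cross gives offspring ratios 1/4 MM : 1/2 Mm : 1/4 mm. Conditioning on Kenji being clear, P(Mm) = 1/2 / 3/4 = 2/3.

2/3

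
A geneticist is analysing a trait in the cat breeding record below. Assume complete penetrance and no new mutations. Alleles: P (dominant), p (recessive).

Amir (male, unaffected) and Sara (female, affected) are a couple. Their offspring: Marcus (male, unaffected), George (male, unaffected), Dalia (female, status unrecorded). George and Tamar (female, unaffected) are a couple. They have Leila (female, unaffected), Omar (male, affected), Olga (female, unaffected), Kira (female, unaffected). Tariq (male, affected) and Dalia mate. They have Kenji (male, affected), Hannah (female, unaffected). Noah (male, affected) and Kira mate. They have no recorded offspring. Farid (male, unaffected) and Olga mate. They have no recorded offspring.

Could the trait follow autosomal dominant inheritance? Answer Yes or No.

No

Under autosomal dominant, Omar (affected, male) cannot arise from George (unaffected) × Tamar (unaffected).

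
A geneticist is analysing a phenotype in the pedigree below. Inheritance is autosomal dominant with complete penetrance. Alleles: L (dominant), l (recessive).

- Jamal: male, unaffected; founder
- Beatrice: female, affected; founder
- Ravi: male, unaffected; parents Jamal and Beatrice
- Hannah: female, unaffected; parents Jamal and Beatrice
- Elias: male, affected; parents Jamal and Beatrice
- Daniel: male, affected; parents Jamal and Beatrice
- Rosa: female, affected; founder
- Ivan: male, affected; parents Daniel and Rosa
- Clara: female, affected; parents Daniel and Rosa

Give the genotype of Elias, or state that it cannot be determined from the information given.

Ll

From phenotype alone, Elias is LL or Ll.
Elias is affected so carries L and received l from Jamal (ll), so Elias is Ll.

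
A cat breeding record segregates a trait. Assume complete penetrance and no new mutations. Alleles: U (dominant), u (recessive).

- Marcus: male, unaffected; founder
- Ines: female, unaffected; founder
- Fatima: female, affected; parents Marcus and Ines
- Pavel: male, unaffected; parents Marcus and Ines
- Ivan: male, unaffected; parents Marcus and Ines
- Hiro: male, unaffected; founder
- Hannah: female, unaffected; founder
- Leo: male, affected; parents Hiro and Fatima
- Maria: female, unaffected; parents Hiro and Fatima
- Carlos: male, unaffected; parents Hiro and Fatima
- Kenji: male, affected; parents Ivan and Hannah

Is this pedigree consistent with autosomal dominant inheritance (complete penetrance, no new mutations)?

No

Under autosomal dominant, Fatima (affected, female) cannot arise from Marcus (unaffected) × Ines (unaffected).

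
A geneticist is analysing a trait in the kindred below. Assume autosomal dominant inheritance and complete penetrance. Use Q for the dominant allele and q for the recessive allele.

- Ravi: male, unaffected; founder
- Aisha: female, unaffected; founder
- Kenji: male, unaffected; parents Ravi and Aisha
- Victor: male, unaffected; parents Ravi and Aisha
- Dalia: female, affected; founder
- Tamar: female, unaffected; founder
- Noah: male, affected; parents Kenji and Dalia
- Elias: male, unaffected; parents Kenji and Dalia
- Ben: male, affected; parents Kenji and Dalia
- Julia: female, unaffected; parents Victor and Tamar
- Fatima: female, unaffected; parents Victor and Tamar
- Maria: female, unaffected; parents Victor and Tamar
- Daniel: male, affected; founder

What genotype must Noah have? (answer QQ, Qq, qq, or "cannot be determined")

From phenotype alone, Noah is QQ or Qq.
Noah is affected so carries Q and received q from Kenji (qq), so Noah is Qq.

Qq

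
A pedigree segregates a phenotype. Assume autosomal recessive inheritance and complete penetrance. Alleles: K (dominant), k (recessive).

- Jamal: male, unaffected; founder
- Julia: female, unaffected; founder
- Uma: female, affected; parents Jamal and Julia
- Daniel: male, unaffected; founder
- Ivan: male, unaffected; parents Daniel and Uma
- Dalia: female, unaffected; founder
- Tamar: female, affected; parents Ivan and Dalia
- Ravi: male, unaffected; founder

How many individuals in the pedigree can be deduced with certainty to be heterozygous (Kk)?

4

Obligate heterozygotes: Jamal is unaffected so carries K and passed k to Uma (kk), so Jamal is Kk; Julia is unaffected so carries K and passed k to Uma (kk), so Julia is Kk; Ivan is unaffected so carries K and received k from Uma (kk), so Ivan is Kk; Dalia is unaffected so carries K and passed k to Tamar (kk), so Dalia is Kk.
Every other individual is either homozygous by phenotype or has at least one consistent homozygous assignment, so the count is 4.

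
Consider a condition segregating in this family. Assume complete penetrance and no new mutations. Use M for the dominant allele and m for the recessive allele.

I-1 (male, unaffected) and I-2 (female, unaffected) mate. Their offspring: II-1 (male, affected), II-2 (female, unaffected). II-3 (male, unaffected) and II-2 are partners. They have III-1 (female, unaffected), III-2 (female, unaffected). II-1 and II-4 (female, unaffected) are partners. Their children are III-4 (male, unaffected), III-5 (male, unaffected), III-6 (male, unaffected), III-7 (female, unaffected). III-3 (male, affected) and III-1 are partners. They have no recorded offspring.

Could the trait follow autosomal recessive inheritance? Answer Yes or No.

Yes

A consistent assignment under autosomal recessive exists: I-1 Mm, I-2 Mm, II-1 mm, II-2 MM, II-3 MM, II-4 MM, III-1 MM, III-2 MM, III-3 mm, III-4 Mm, III-5 Mm, III-6 Mm, III-7 Mm.
In this assignment every recorded phenotype matches its genotype and every non-founder's genotype is obtainable from its parents' genotypes, so the pedigree is consistent.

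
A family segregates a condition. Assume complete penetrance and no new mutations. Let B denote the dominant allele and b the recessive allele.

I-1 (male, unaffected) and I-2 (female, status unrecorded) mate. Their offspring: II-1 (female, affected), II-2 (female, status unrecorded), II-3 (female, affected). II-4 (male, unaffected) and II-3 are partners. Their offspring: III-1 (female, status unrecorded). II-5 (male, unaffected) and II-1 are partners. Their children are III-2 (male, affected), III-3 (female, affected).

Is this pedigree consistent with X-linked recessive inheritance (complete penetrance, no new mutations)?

No

Under X-linked recessive, II-1 (affected, female) cannot arise from I-1 (unaffected) × I-2 (unrecorded).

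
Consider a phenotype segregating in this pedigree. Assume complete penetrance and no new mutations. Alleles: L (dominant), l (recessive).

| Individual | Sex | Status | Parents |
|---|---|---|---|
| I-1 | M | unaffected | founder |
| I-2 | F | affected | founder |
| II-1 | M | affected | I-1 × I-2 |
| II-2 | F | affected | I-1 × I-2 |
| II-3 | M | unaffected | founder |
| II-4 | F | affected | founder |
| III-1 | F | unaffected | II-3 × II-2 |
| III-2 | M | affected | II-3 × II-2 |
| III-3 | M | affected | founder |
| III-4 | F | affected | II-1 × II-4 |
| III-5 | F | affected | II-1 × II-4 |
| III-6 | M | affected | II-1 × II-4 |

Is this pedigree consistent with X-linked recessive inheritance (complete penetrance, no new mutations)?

Under X-linked recessive, II-2 (affected, female) cannot arise from I-1 (unaffected) × I-2 (affected).

No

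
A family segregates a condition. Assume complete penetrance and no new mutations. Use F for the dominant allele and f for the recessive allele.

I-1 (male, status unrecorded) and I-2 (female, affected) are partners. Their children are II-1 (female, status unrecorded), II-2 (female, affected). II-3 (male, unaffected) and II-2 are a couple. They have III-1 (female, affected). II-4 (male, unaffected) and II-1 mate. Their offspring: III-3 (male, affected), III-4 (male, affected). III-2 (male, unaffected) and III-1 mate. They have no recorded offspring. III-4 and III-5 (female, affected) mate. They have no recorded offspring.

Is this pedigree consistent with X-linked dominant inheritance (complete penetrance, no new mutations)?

Yes

A consistent assignment under X-linked dominant exists: I-1 X^F Y, I-2 X^F X^F, II-1 X^F X^F, II-2 X^F X^F, II-3 X^f Y, II-4 X^f Y, III-1 X^F X^f, III-2 X^f Y, III-3 X^F Y, III-4 X^F Y, III-5 X^F X^F.
In this assignment every recorded phenotype matches its genotype and every non-founder's genotype is obtainable from its parents' genotypes, so the pedigree is consistent.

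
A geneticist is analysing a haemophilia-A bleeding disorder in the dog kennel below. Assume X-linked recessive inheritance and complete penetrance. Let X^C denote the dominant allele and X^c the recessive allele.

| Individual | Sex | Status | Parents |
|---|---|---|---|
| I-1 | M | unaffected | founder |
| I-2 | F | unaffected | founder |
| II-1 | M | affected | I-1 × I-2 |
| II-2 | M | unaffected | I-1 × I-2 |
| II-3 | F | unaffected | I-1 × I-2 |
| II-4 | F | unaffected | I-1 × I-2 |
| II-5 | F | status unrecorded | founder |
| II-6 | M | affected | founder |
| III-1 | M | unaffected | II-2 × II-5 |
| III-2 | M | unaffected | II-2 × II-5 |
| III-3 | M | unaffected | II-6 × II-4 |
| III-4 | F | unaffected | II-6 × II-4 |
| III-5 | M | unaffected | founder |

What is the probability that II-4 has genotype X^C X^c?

I-1 is unaffected, so I-1 is X^C Y.
I-2 is unaffected so carries C and passed c to II-1 (X^c Y), so I-2 is X^C X^c.
Their cross gives offspring ratios 1/2 X^C X^C : 1/2 X^C X^c. Conditioning on II-4 being unaffected, P(X^C X^c) = 1/2 / 1 = 1/2 before taking II-4's own offspring into account.
II-6 is affected, so II-6 is X^c Y.
Now use II-4's offspring. Probability of each recorded status — unaffected son III-3: 1/2 if II-4 is X^C X^c, 1 if X^C X^C; unaffected daughter III-4: 1/2 if II-4 is X^C X^c, 1 if X^C X^C.
Bayes: P(X^C X^c) = 1/2·1/4 / (1/2·1/4 + 1/2·1) = 1/5.

1/5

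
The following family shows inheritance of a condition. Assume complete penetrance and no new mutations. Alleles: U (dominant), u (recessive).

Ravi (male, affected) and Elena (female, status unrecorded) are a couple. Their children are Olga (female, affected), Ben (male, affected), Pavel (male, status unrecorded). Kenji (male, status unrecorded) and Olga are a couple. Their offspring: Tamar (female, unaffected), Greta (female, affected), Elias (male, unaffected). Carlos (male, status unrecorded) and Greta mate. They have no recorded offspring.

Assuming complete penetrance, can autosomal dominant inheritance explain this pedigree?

Yes

A consistent assignment under autosomal dominant exists: Ravi UU, Elena Uu, Olga Uu, Ben UU, Pavel UU, Kenji Uu, Tamar uu, Greta UU, Elias uu, Carlos UU.
In this assignment every recorded phenotype matches its genotype and every non-founder's genotype is obtainable from its parents' genotypes, so the pedigree is consistent.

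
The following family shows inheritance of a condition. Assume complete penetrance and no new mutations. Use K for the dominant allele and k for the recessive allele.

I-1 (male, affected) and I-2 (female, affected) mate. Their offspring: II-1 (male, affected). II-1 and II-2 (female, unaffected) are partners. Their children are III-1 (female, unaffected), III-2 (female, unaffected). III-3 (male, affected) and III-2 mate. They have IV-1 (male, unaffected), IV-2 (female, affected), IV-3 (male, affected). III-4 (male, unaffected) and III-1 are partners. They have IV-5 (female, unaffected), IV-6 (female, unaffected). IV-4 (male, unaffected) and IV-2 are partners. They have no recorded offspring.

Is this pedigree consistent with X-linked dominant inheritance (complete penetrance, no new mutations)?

Under X-linked dominant, III-1 (unaffected, female) cannot arise from II-1 (affected) × II-2 (unaffected).

No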